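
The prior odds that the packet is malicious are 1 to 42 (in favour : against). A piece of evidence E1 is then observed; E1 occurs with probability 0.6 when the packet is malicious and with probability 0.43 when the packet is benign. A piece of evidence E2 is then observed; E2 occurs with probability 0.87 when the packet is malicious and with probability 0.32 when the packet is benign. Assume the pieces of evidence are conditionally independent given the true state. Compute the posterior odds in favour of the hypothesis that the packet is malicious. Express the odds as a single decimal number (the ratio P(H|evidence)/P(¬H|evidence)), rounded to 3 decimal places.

Prior odds = 1/42 = 0.023810. In log-odds, ln(0.023810) = -3.7377.
Add log likelihood ratios: ln(1.3953) + ln(2.7188) = 1.3333.
Posterior log-odds = -2.4044, so posterior odds = exp(-2.4044) = 0.090324.

Posterior odds ≈ 0.090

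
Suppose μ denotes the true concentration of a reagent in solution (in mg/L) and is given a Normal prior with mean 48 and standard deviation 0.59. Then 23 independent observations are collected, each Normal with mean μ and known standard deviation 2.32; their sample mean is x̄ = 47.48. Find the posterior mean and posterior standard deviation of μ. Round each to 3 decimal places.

Posterior mean ≈ 47.689; posterior SD ≈ 0.374

With known σ, the Normal prior is conjugate. Weight on the data is w = (n/σ²)/(n/σ² + 1/τ₀²) = 4.27319/(4.27319+2.87274) = 0.59799.
Posterior mean = w·x̄ + (1−w)·μ₀ = 0.59799·47.48 + 0.40201·48 = 47.689. Posterior variance = 1/(4.27319+2.87274) = 0.139940, so SD = 0.374.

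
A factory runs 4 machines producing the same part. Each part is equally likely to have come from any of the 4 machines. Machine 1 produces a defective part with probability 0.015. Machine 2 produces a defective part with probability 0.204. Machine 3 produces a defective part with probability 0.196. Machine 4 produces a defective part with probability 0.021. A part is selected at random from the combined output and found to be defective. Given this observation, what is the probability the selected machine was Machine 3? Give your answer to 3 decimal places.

Posterior probability ≈ 0.450

Tabulate prior·likelihood by source: [1] prior 0.25, lik 0.015, product 0.003750; [2] prior 0.25, lik 0.204, product 0.05100; [3] prior 0.25, lik 0.196, product 0.04900; [4] prior 0.25, lik 0.021, product 0.005250.
Normalizing constant = 0.10900; the posterior for Machine 3 is its product over the sum, 0.04900/0.10900 = 0.450.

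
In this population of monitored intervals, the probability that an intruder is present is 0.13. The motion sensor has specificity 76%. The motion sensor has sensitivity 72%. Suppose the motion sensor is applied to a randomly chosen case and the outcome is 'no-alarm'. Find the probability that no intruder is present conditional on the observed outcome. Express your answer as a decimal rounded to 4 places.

P(¬H | E) ≈ 0.9478

Write H for 'an intruder is present'. Prior odds H:¬H = 0.13/0.87 = 0.14943. For the 'no-alarm' outcome, the likelihood ratio is 0.28/0.76 = 0.36842.
Posterior odds = 0.14943 × 0.36842 = 0.055051, so P(H|E) = 0.055051/(1+0.055051) = 0.0522. Then P(¬H|E) = 1 − 0.0522 = 0.9478.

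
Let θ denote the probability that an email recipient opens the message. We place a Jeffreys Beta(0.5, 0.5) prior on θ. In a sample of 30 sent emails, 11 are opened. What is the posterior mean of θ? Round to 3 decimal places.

The binomial likelihood is conjugate to the Beta prior: with 11 successes and 19 failures, the posterior is Beta(0.5+11, 0.5+19) = Beta(11.5, 19.5).
Posterior mean = α/(α+β) = 11.5/31 = 0.371.

Posterior mean ≈ 0.371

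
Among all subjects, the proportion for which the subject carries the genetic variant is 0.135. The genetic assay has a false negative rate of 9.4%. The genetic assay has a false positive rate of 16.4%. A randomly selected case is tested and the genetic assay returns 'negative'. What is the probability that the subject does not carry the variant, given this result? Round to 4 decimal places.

P(¬H | E) ≈ 0.9828

Write H for 'the subject carries the genetic variant'. Prior odds H:¬H = 0.135/0.865 = 0.15607. For the 'negative' outcome, the likelihood ratio is 0.094/0.836 = 0.11244.
Posterior odds = 0.15607 × 0.11244 = 0.017548, so P(H|E) = 0.017548/(1+0.017548) = 0.0172. Then P(¬H|E) = 1 − 0.0172 = 0.9828.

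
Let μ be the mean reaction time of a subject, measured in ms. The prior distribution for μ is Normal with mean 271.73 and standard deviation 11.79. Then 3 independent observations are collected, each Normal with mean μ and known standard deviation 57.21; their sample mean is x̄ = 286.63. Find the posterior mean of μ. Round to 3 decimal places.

Posterior mean ≈ 273.414

Prior precision 1/τ₀² = 1/11.79² = 0.00719403; data precision n/σ² = 3/57.21² = 0.00091659.
Posterior precision = 0.00719403 + 0.00091659 = 0.00811063.
Posterior mean = (0.00719403·271.73 + 0.00091659·286.63) / 0.00811063 = 273.414.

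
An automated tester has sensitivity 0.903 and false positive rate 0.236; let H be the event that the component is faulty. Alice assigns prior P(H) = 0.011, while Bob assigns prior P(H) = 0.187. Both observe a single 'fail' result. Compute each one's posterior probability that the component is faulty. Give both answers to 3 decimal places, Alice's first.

Alice: 0.041; Bob: 0.468

P('+'|H) = 0.903, P('+'|¬H) = 0.236.
Alice: numerator 0.903·0.011 = 0.0099330; evidence = 0.0099330+0.236·0.989 = 0.24334; posterior = 0.041.
Bob: numerator 0.903·0.187 = 0.16886; evidence = 0.16886+0.236·0.813 = 0.36073; posterior = 0.468.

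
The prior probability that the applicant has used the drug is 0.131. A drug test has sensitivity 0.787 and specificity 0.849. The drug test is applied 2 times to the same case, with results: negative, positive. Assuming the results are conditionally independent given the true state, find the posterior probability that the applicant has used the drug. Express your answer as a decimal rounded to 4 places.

With H the event that the applicant has used the drug, the joint likelihood of the observed sequence is P(data|H) = 0.213·0.787 = 0.16763 and P(data|¬H) = 0.849·0.151 = 0.12820.
Bayes: P(H|data) = 0.131·0.16763 / (0.131·0.16763 + 0.869·0.12820) = 0.021960/0.13336 = 0.1647.

Posterior P(H) ≈ 0.1647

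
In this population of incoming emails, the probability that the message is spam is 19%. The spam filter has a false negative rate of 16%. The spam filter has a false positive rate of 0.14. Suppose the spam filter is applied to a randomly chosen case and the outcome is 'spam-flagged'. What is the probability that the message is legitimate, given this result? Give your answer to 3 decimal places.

P(¬H | E) ≈ 0.415

Write H for 'the message is spam'. Prior odds H:¬H = 0.19/0.81 = 0.23457. For the 'spam-flagged' outcome, the likelihood ratio is 0.84/0.14 = 6.0000.
Posterior odds = 0.23457 × 6.0000 = 1.4074, so P(H|E) = 1.4074/(1+1.4074) = 0.585. Then P(¬H|E) = 1 − 0.585 = 0.415.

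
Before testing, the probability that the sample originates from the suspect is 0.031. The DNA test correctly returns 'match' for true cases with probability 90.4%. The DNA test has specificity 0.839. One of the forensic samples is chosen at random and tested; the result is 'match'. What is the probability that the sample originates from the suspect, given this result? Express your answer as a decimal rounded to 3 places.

Write H for 'the sample originates from the suspect'. Prior odds H:¬H = 0.031/0.969 = 0.031992. For the 'match' outcome, the likelihood ratio is 0.904/0.161 = 5.6149.
Posterior odds = 0.031992 × 5.6149 = 0.17963, so P(H|E) = 0.17963/(1+0.17963) = 0.152.

P(H | E) ≈ 0.152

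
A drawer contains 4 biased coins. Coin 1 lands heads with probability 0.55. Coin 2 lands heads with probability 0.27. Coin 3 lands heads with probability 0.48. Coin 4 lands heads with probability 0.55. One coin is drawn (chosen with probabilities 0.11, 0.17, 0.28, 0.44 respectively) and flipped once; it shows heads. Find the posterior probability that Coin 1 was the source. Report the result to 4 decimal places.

P(heads|C1) = 0.55; P(heads|C2) = 0.27; P(heads|C3) = 0.48; P(heads|C4) = 0.55.
Prior × likelihood for each source: 0.11·0.55=0.06050, 0.17·0.27=0.04590, 0.28·0.48=0.1344, 0.44·0.55=0.2420. Summing gives P(heads) = 0.48280.
P(Coin 1 | heads) = 0.06050 / 0.48280 = 0.1253.

Posterior probability ≈ 0.1253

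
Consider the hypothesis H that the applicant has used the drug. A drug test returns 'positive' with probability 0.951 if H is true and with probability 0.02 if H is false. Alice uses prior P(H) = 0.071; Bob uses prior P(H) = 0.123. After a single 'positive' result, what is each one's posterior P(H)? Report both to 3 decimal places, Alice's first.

The likelihood ratio for a 'positive' result is 0.951/0.02 = 47.550.
Alice: prior odds 0.071/0.929 = 0.076426; posterior odds 3.6341; posterior probability 0.784.
Bob: prior odds 0.123/0.877 = 0.14025; posterior odds 6.6689; posterior probability 0.870.

Alice: 0.784; Bob: 0.870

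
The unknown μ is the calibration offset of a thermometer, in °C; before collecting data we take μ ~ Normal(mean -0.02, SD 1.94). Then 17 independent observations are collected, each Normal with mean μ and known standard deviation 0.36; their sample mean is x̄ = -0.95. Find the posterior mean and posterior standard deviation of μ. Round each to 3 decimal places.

Posterior mean ≈ -0.948; posterior SD ≈ 0.087

With known σ, the Normal prior is conjugate. Weight on the data is w = (n/σ²)/(n/σ² + 1/τ₀²) = 131.173/(131.173+0.265703) = 0.99798.
Posterior mean = w·x̄ + (1−w)·μ₀ = 0.99798·-0.95 + 0.0020215·-0.02 = -0.948. Posterior variance = 1/(131.173+0.265703) = 0.00760812, so SD = 0.087.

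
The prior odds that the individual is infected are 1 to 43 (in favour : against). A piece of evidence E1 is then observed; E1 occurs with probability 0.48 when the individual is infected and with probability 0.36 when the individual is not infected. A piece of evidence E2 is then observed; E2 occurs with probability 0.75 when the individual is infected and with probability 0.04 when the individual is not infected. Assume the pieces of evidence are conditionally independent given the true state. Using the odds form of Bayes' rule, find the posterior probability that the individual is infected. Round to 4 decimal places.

Prior odds = 1/43 = 0.023256. In log-odds, ln(0.023256) = -3.7612.
Add log likelihood ratios: ln(1.3333) + ln(18.750) = 3.2189.
Posterior log-odds = -0.54232, so posterior odds = exp(-0.54232) = 0.58140. Converting, P(H|E) = 0.58140/1.5814 = 0.3676.

Posterior probability ≈ 0.3676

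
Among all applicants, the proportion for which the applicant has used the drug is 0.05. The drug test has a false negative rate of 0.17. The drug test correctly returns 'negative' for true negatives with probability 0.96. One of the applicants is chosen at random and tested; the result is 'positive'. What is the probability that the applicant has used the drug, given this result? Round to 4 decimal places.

Write H for 'the applicant has used the drug'. Prior odds H:¬H = 0.05/0.95 = 0.052632. For the 'positive' outcome, the likelihood ratio is 0.83/0.04 = 20.750.
Posterior odds = 0.052632 × 20.750 = 1.0921, so P(H|E) = 1.0921/(1+1.0921) = 0.5220.

P(H | E) ≈ 0.5220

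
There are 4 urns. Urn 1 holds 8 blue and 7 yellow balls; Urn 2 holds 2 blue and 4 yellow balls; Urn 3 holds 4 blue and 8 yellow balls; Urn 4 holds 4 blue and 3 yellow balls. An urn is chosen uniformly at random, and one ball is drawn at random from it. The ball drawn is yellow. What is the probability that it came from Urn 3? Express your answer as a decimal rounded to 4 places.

Posterior probability ≈ 0.2991

P(yellow|Urn 1) = 0.4667; P(yellow|Urn 2) = 0.6667; P(yellow|Urn 3) = 0.6667; P(yellow|Urn 4) = 0.4286.
Prior × likelihood for each source: 0.25·0.4667=0.1167, 0.25·0.6667=0.1667, 0.25·0.6667=0.1667, 0.25·0.4286=0.1071. Summing gives P(yellow) = 0.55714.
P(Urn 3 | yellow) = 0.1667 / 0.55714 = 0.2991.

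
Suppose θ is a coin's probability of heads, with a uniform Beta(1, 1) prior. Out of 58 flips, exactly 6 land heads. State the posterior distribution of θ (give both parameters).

Posterior: Beta(7, 53)

Observing 6 successes and 52 failures updates Beta(1, 1) by adding the success and failure counts to the two shape parameters: α = 1+6 = 7, β = 1+52 = 53.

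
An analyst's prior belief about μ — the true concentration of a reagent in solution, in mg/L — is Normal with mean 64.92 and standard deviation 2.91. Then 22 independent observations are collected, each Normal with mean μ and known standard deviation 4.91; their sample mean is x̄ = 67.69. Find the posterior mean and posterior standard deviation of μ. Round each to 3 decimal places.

Posterior mean ≈ 67.373; posterior SD ≈ 0.985

Prior precision 1/τ₀² = 1/2.91² = 0.118090; data precision n/σ² = 22/4.91² = 0.912556.
Posterior precision = 0.118090 + 0.912556 = 1.03065, giving posterior SD = 1/√1.03065 = 0.985.
Posterior mean = (0.118090·64.92 + 0.912556·67.69) / 1.03065 = 67.373.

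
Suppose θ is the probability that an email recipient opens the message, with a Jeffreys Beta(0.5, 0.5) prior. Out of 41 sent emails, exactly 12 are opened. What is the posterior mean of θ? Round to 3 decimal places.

Posterior mean ≈ 0.298

The binomial likelihood is conjugate to the Beta prior: with 12 successes and 29 failures, the posterior is Beta(0.5+12, 0.5+29) = Beta(12.5, 29.5).
E[θ | data] = 12.5/(12.5+29.5) = 0.298.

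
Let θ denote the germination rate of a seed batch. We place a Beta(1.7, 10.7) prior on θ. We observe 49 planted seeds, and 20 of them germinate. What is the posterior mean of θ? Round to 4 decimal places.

Posterior mean ≈ 0.3534

The binomial likelihood is conjugate to the Beta prior: with 20 successes and 29 failures, the posterior is Beta(1.7+20, 10.7+29) = Beta(21.7, 39.7).
E[θ | data] = 21.7/(21.7+39.7) = 0.3534.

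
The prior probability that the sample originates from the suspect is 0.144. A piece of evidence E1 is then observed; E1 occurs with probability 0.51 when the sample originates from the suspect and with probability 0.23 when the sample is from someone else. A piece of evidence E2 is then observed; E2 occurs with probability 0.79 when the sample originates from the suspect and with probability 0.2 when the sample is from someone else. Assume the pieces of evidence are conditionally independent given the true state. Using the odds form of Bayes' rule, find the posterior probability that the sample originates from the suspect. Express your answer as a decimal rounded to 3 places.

Posterior probability ≈ 0.596

Prior odds = 0.144/(1−0.144) = 0.16822. In log-odds, ln(0.16822) = -1.7825.
Add log likelihood ratios: ln(2.2174) + ln(3.9500) = 2.1700.
Posterior log-odds = 0.38759, so posterior odds = exp(0.38759) = 1.4734. Converting, P(H|E) = 1.4734/2.4734 = 0.596.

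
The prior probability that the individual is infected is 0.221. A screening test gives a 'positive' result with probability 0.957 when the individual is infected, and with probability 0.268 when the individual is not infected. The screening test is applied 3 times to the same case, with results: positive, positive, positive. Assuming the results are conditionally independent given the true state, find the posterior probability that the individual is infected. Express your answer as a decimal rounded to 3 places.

Posterior P(H) ≈ 0.928

Let H be the event that the individual is infected; start with P(H) = 0.221. P('positive'|H) = 0.957, P('positive'|¬H) = 0.268.
Update on result 1 ('positive'): P(H) ← 0.957·0.2210 / (0.957·0.2210 + 0.268·0.7790) = 0.21150/0.42027 = 0.5032.
Update on result 2 ('positive'): P(H) ← 0.957·0.5032 / (0.957·0.5032 + 0.268·0.4968) = 0.48160/0.61473 = 0.7834.
Update on result 3 ('positive'): P(H) ← 0.957·0.7834 / (0.957·0.7834 + 0.268·0.2166) = 0.74975/0.80779 = 0.9281.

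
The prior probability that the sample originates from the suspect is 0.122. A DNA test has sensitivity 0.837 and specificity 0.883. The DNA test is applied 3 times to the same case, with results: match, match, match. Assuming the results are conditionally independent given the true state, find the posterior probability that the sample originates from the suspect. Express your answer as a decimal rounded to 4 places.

With H the event that the sample originates from the suspect, the joint likelihood of the observed sequence is P(data|H) = 0.837·0.837·0.837 = 0.58638 and P(data|¬H) = 0.117·0.117·0.117 = 0.0016016.
Bayes: P(H|data) = 0.122·0.58638 / (0.122·0.58638 + 0.878·0.0016016) = 0.071538/0.072944 = 0.9807.

Posterior P(H) ≈ 0.9807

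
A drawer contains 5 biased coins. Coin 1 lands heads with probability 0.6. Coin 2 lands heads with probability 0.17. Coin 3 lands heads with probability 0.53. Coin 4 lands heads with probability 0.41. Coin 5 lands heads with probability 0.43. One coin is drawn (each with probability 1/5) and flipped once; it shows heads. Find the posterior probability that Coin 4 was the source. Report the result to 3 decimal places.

Posterior probability ≈ 0.192

P(heads|C1) = 0.6; P(heads|C2) = 0.17; P(heads|C3) = 0.53; P(heads|C4) = 0.41; P(heads|C5) = 0.43.
Prior × likelihood for each source: 0.2·0.6=0.1200, 0.2·0.17=0.03400, 0.2·0.53=0.1060, 0.2·0.41=0.08200, 0.2·0.43=0.08600. Summing gives P(heads) = 0.42800.
P(Coin 4 | heads) = 0.08200 / 0.42800 = 0.192.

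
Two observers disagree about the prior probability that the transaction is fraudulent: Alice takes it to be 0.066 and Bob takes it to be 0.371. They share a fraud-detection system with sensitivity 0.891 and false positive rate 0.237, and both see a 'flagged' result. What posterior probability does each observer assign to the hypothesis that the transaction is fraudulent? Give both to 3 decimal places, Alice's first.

Alice: 0.210; Bob: 0.689

P('+'|H) = 0.891, P('+'|¬H) = 0.237.
Alice: numerator 0.891·0.066 = 0.058806; evidence = 0.058806+0.237·0.934 = 0.28016; posterior = 0.210.
Bob: numerator 0.891·0.371 = 0.33056; evidence = 0.33056+0.237·0.629 = 0.47963; posterior = 0.689.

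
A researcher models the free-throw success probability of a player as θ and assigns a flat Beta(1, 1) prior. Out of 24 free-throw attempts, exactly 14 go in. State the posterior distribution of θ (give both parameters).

Observing 14 successes and 10 failures updates Beta(1, 1) by adding the success and failure counts to the two shape parameters: α = 1+14 = 15, β = 1+10 = 11.

Posterior: Beta(15, 11)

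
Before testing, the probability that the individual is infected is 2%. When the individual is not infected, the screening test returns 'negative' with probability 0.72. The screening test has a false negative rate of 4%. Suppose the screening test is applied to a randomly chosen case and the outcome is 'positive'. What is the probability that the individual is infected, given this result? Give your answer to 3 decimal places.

P(H | E) ≈ 0.065

Let H be the event that the individual is infected. P(H) = 0.02, so P(¬H) = 0.98. With E the 'positive' result, P(E|H) = 0.96 and P(E|¬H) = 0.28.
P(E) = 0.96·0.02 + 0.28·0.98 = 0.019200 + 0.27440 = 0.29360.
By Bayes' theorem, P(H|E) = 0.019200 / 0.29360 = 0.065.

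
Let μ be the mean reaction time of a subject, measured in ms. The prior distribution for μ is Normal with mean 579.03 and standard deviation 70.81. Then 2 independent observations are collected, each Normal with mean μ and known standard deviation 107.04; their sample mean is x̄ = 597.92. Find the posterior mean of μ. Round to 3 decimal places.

Posterior mean ≈ 587.847

With known σ, the Normal prior is conjugate. Weight on the data is w = (n/σ²)/(n/σ² + 1/τ₀²) = 0.00017456/(0.00017456+0.00019944) = 0.46673.
Posterior mean = w·x̄ + (1−w)·μ₀ = 0.46673·597.92 + 0.53327·579.03 = 587.847.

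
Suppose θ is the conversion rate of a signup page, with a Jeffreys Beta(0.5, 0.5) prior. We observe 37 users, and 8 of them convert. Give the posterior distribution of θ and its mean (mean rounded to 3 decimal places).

Observing 8 successes and 29 failures updates Beta(0.5, 0.5) by adding the success and failure counts to the two shape parameters: α = 0.5+8 = 8.5, β = 0.5+29 = 29.5.
E[θ | data] = 8.5/(8.5+29.5) = 0.224.

Posterior: Beta(8.5, 29.5); mean ≈ 0.224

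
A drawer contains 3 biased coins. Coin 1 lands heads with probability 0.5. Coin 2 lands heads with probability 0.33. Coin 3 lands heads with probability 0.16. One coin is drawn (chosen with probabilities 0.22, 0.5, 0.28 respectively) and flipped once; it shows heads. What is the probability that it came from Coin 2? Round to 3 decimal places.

P(heads|C1) = 0.5; P(heads|C2) = 0.33; P(heads|C3) = 0.16.
Prior × likelihood for each source: 0.22·0.5=0.1100, 0.5·0.33=0.1650, 0.28·0.16=0.04480. Summing gives P(heads) = 0.31980.
P(Coin 2 | heads) = 0.1650 / 0.31980 = 0.516.

Posterior probability ≈ 0.516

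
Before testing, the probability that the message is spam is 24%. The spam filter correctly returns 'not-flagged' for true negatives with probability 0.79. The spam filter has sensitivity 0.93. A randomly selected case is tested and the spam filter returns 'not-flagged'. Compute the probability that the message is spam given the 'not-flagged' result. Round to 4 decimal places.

Write H for 'the message is spam'. Prior odds H:¬H = 0.24/0.76 = 0.31579. For the 'not-flagged' outcome, the likelihood ratio is 0.07/0.79 = 0.088608.
Posterior odds = 0.31579 × 0.088608 = 0.027981, so P(H|E) = 0.027981/(1+0.027981) = 0.0272.

P(H | E) ≈ 0.0272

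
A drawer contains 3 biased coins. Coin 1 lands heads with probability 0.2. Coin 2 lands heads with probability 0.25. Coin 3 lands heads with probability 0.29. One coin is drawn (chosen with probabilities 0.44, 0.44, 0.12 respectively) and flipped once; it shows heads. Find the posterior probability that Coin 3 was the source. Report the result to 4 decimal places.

Posterior probability ≈ 0.1495

P(heads|C1) = 0.2; P(heads|C2) = 0.25; P(heads|C3) = 0.29.
Prior × likelihood for each source: 0.44·0.2=0.08800, 0.44·0.25=0.1100, 0.12·0.29=0.03480. Summing gives P(heads) = 0.23280.
P(Coin 3 | heads) = 0.03480 / 0.23280 = 0.1495.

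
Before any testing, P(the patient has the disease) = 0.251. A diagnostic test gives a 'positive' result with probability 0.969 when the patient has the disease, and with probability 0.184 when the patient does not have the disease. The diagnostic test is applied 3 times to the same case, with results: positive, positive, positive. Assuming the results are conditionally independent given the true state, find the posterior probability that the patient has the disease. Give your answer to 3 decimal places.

Posterior P(H) ≈ 0.980

Let H be the event that the patient has the disease; start with P(H) = 0.251. P('positive'|H) = 0.969, P('positive'|¬H) = 0.184.
Update on result 1 ('positive'): P(H) ← 0.969·0.2510 / (0.969·0.2510 + 0.184·0.7490) = 0.24322/0.38104 = 0.6383.
Update on result 2 ('positive'): P(H) ← 0.969·0.6383 / (0.969·0.6383 + 0.184·0.3617) = 0.61852/0.68507 = 0.9029.
Update on result 3 ('positive'): P(H) ← 0.969·0.9029 / (0.969·0.9029 + 0.184·0.0971) = 0.87487/0.89274 = 0.9800.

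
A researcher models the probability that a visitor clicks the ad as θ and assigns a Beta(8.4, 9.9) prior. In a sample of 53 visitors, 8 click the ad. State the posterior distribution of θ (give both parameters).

Observing 8 successes and 45 failures updates Beta(8.4, 9.9) by adding the success and failure counts to the two shape parameters: α = 8.4+8 = 16.4, β = 9.9+45 = 54.9.

Posterior: Beta(16.4, 54.9)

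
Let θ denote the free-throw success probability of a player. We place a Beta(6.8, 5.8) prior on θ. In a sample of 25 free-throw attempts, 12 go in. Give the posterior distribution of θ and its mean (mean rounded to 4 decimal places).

Posterior: Beta(18.8, 18.8); mean ≈ 0.5000

Observing 12 successes and 13 failures updates Beta(6.8, 5.8) by adding the success and failure counts to the two shape parameters: α = 6.8+12 = 18.8, β = 5.8+13 = 18.8.
Posterior mean = α/(α+β) = 18.8/37.6 = 0.5000.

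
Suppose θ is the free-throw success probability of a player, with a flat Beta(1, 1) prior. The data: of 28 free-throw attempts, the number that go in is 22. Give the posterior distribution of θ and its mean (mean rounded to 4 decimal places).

The binomial likelihood is conjugate to the Beta prior: with 22 successes and 6 failures, the posterior is Beta(1+22, 1+6) = Beta(23, 7).
Posterior mean = α/(α+β) = 23/30 = 0.7667.

Posterior: Beta(23, 7); mean ≈ 0.7667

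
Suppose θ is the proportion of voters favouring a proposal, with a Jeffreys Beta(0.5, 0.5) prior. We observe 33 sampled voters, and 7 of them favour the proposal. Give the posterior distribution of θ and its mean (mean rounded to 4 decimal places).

Observing 7 successes and 26 failures updates Beta(0.5, 0.5) by adding the success and failure counts to the two shape parameters: α = 0.5+7 = 7.5, β = 0.5+26 = 26.5.
E[θ | data] = 7.5/(7.5+26.5) = 0.2206.

Posterior: Beta(7.5, 26.5); mean ≈ 0.2206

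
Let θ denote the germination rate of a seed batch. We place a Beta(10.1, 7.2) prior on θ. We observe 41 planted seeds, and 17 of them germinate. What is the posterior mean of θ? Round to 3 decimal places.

Posterior mean ≈ 0.465

The binomial likelihood is conjugate to the Beta prior: with 17 successes and 24 failures, the posterior is Beta(10.1+17, 7.2+24) = Beta(27.1, 31.2).
Posterior mean = α/(α+β) = 27.1/58.3 = 0.465.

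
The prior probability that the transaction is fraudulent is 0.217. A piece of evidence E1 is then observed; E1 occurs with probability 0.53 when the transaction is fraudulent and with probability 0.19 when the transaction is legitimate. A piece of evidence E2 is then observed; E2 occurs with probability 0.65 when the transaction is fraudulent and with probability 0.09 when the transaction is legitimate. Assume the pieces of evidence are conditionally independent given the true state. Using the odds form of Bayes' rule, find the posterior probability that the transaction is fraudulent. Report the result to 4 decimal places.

Prior odds = 0.217/(1−0.217) = 0.27714. In log-odds, ln(0.27714) = -1.2832.
Add log likelihood ratios: ln(2.7895) + ln(7.2222) = 3.0030.
Posterior log-odds = 1.7198, so posterior odds = exp(1.7198) = 5.5833. Converting, P(H|E) = 5.5833/6.5833 = 0.8481.

Posterior probability ≈ 0.8481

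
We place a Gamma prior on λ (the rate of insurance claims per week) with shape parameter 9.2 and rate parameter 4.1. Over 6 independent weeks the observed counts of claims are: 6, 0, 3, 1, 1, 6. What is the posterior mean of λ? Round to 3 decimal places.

Posterior mean ≈ 2.594

Total count ∑xᵢ = 17 over n = 6 weeks.
Gamma is conjugate to the Poisson likelihood: posterior is Gamma(shape = 9.2+17 = 26.2, rate = 4.1+6 = 10.1).
Posterior mean = shape/rate = 26.2/10.1 = 2.594.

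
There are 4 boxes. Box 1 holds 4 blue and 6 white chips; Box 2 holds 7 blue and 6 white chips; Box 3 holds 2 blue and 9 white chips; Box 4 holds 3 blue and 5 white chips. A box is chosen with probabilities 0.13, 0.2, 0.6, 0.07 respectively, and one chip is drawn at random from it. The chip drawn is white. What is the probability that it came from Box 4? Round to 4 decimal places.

Posterior probability ≈ 0.0621

P(white|Box 1) = 0.6; P(white|Box 2) = 0.4615; P(white|Box 3) = 0.8182; P(white|Box 4) = 0.625.
Prior × likelihood for each source: 0.13·0.6=0.07800, 0.2·0.4615=0.09231, 0.6·0.8182=0.4909, 0.07·0.625=0.04375. Summing gives P(white) = 0.70497.
P(Box 4 | white) = 0.04375 / 0.70497 = 0.0621.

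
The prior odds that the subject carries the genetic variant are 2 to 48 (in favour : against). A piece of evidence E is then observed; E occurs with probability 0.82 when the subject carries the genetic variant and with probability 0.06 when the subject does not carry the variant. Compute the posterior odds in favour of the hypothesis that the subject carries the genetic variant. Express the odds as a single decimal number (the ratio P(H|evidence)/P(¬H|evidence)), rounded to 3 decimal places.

Prior odds = 2/48 = 0.041667. In log-odds, ln(0.041667) = -3.1781.
Add log likelihood ratio: ln(13.667) = 2.6150.
Posterior log-odds = -0.56309, so posterior odds = exp(-0.56309) = 0.56944.

Posterior odds ≈ 0.569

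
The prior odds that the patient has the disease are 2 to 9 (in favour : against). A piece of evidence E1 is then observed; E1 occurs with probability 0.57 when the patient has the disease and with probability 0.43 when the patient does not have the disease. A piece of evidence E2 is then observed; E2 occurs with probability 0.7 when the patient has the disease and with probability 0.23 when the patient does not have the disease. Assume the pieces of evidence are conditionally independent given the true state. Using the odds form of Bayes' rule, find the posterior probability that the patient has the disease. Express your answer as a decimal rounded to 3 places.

Posterior probability ≈ 0.473

Prior odds = 2/9 = 0.22222.
Likelihood ratio for E1 = 0.57/0.43 = 1.3256.
Likelihood ratio for E2 = 0.7/0.23 = 3.0435.
Posterior odds = prior odds × LR₁ × LR₂ = 0.89653.
Posterior probability = odds/(1+odds) = 0.89653/1.8965 = 0.473.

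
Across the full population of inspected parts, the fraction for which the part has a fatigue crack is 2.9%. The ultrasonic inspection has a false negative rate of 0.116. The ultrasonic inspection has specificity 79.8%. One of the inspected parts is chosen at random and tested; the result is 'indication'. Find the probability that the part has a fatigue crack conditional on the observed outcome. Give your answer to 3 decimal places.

Let H be the event that the part has a fatigue crack. P(H) = 0.029, so P(¬H) = 0.971. With E the 'indication' result, P(E|H) = 0.884 and P(E|¬H) = 0.202.
P(E) = 0.884·0.029 + 0.202·0.971 = 0.025636 + 0.19614 = 0.22178.
By Bayes' theorem, P(H|E) = 0.025636 / 0.22178 = 0.116.

P(H | E) ≈ 0.116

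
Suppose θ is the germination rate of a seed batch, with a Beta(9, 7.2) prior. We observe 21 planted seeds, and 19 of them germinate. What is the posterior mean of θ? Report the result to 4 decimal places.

Posterior mean ≈ 0.7527

Observing 19 successes and 2 failures updates Beta(9, 7.2) by adding the success and failure counts to the two shape parameters: α = 9+19 = 28, β = 7.2+2 = 9.2.
Posterior mean = α/(α+β) = 28/37.2 = 0.7527.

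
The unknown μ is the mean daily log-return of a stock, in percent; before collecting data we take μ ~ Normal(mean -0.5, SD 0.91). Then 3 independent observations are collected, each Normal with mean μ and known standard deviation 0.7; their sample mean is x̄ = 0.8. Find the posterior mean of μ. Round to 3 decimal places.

Posterior mean ≈ 0.586

With known σ, the Normal prior is conjugate. Weight on the data is w = (n/σ²)/(n/σ² + 1/τ₀²) = 6.12245/(6.12245+1.20758) = 0.83526.
Posterior mean = w·x̄ + (1−w)·μ₀ = 0.83526·0.8 + 0.16474·-0.5 = 0.586.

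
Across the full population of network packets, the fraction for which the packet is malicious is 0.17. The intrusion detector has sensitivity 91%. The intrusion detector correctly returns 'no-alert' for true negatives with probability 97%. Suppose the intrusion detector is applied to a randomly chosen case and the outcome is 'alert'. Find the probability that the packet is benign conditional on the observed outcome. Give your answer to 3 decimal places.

P(¬H | E) ≈ 0.139

Let H be the event that the packet is malicious. P(H) = 0.17, so P(¬H) = 0.83. With E the 'alert' result, P(E|H) = 0.91 and P(E|¬H) = 0.03.
P(E) = 0.91·0.17 + 0.03·0.83 = 0.15470 + 0.024900 = 0.17960.
By Bayes' theorem, P(H|E) = 0.15470 / 0.17960 = 0.861. Hence P(¬H|E) = 1 − 0.861 = 0.139.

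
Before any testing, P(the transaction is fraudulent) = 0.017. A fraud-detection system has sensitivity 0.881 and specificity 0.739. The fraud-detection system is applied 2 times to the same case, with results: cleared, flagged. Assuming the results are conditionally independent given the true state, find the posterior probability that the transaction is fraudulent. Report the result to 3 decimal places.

Posterior P(H) ≈ 0.009

Let H be the event that the transaction is fraudulent; start with P(H) = 0.017. P('flagged'|H) = 0.881, P('flagged'|¬H) = 0.261.
Update on result 1 ('cleared'): P(H) ← 0.119·0.0170 / (0.119·0.0170 + 0.739·0.9830) = 0.0020230/0.72846 = 0.0028.
Update on result 2 ('flagged'): P(H) ← 0.881·0.0028 / (0.881·0.0028 + 0.261·0.9972) = 0.0024466/0.26272 = 0.0093.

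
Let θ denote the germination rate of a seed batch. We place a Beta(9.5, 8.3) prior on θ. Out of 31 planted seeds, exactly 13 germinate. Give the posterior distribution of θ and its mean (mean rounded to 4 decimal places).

Posterior: Beta(22.5, 26.3); mean ≈ 0.4611

The binomial likelihood is conjugate to the Beta prior: with 13 successes and 18 failures, the posterior is Beta(9.5+13, 8.3+18) = Beta(22.5, 26.3).
Posterior mean = α/(α+β) = 22.5/48.8 = 0.4611.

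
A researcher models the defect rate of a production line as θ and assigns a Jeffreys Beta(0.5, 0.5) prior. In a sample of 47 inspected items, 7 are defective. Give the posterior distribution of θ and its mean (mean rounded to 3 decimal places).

Posterior: Beta(7.5, 40.5); mean ≈ 0.156

The binomial likelihood is conjugate to the Beta prior: with 7 successes and 40 failures, the posterior is Beta(0.5+7, 0.5+40) = Beta(7.5, 40.5).
E[θ | data] = 7.5/(7.5+40.5) = 0.156.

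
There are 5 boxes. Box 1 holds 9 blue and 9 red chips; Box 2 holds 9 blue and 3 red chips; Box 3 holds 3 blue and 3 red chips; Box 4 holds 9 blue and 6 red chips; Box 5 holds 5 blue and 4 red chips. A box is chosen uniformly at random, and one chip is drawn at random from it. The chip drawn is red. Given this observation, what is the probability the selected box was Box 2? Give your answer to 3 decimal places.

P(red|Box 1) = 0.5; P(red|Box 2) = 0.25; P(red|Box 3) = 0.5; P(red|Box 4) = 0.4; P(red|Box 5) = 0.4444.
Prior × likelihood for each source: 0.2·0.5=0.1000, 0.2·0.25=0.05000, 0.2·0.5=0.1000, 0.2·0.4=0.08000, 0.2·0.4444=0.08889. Summing gives P(red) = 0.41889.
P(Box 2 | red) = 0.05000 / 0.41889 = 0.119.

Posterior probability ≈ 0.119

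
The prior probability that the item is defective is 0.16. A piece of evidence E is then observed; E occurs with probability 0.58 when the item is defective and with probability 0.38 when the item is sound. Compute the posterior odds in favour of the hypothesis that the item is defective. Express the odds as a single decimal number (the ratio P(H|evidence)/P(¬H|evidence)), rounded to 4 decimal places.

Prior odds = 0.16/(1−0.16) = 0.19048.
Likelihood ratio for E = 0.58/0.38 = 1.5263.
Posterior odds = prior odds × LR = 0.29073.

Posterior odds ≈ 0.2907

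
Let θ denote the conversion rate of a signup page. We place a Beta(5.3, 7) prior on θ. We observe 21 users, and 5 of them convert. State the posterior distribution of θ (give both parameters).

The binomial likelihood is conjugate to the Beta prior: with 5 successes and 16 failures, the posterior is Beta(5.3+5, 7+16) = Beta(10.3, 23).

Posterior: Beta(10.3, 23)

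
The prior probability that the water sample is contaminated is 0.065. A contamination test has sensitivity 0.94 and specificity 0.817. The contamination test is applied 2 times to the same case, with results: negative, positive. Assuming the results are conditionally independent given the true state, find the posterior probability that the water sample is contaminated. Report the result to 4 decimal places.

With H the event that the water sample is contaminated, the joint likelihood of the observed sequence is P(data|H) = 0.06·0.94 = 0.056400 and P(data|¬H) = 0.817·0.183 = 0.14951.
Bayes: P(H|data) = 0.065·0.056400 / (0.065·0.056400 + 0.935·0.14951) = 0.0036660/0.14346 = 0.0256.

Posterior P(H) ≈ 0.0256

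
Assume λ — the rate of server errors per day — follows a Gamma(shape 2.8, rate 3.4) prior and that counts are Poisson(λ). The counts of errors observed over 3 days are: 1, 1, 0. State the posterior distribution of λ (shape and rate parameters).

Posterior: Gamma(shape=4.8, rate=6.4)

Total count ∑xᵢ = 2 over n = 3 days.
Gamma is conjugate to the Poisson likelihood: posterior is Gamma(shape = 2.8+2 = 4.8, rate = 3.4+3 = 6.4).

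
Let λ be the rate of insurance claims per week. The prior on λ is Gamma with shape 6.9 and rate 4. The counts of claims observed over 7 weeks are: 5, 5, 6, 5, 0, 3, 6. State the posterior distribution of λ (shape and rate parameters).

Total count ∑xᵢ = 30 over n = 7 weeks.
Gamma is conjugate to the Poisson likelihood: posterior is Gamma(shape = 6.9+30 = 36.9, rate = 4+7 = 11).

Posterior: Gamma(shape=36.9, rate=11)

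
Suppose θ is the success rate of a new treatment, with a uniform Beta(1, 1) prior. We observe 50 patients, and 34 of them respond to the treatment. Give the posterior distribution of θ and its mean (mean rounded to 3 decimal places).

The binomial likelihood is conjugate to the Beta prior: with 34 successes and 16 failures, the posterior is Beta(1+34, 1+16) = Beta(35, 17).
E[θ | data] = 35/(35+17) = 0.673.

Posterior: Beta(35, 17); mean ≈ 0.673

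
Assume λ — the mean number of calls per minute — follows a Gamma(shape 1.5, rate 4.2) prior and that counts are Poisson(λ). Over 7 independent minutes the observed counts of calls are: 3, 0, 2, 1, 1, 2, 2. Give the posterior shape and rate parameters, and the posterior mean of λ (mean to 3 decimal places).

Posterior: Gamma(shape=12.5, rate=11.2); mean ≈ 1.116

Total count ∑xᵢ = 11 over n = 7 minutes.
Gamma is conjugate to the Poisson likelihood: posterior is Gamma(shape = 1.5+11 = 12.5, rate = 4.2+7 = 11.2).
Posterior mean = shape/rate = 12.5/11.2 = 1.116.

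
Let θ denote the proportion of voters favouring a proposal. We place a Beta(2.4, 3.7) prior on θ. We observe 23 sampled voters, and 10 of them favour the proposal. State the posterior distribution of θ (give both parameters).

Observing 10 successes and 13 failures updates Beta(2.4, 3.7) by adding the success and failure counts to the two shape parameters: α = 2.4+10 = 12.4, β = 3.7+13 = 16.7.

Posterior: Beta(12.4, 16.7)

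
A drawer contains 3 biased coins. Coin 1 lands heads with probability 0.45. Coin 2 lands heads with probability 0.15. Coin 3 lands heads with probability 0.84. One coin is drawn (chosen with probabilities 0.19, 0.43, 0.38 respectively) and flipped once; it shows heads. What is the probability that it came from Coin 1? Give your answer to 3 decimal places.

Posterior probability ≈ 0.182

Tabulate prior·likelihood by source: [1] prior 0.19, lik 0.45, product 0.08550; [2] prior 0.43, lik 0.15, product 0.06450; [3] prior 0.38, lik 0.84, product 0.3192.
Normalizing constant = 0.46920; the posterior for Coin 1 is its product over the sum, 0.08550/0.46920 = 0.182.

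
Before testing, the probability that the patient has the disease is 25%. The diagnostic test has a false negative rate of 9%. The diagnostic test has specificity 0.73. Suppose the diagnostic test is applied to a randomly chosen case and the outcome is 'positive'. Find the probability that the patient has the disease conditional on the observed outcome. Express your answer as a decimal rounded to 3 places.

P(H | E) ≈ 0.529

Write H for 'the patient has the disease'. Prior odds H:¬H = 0.25/0.75 = 0.33333. For the 'positive' outcome, the likelihood ratio is 0.91/0.27 = 3.3704.
Posterior odds = 0.33333 × 3.3704 = 1.1235, so P(H|E) = 1.1235/(1+1.1235) = 0.529.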